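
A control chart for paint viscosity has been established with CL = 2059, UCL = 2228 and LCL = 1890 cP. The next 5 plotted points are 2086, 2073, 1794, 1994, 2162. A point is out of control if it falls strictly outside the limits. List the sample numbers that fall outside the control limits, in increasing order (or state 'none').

Compare each point to [1890, 2228]: sample 3 = 1794 < LCL.

3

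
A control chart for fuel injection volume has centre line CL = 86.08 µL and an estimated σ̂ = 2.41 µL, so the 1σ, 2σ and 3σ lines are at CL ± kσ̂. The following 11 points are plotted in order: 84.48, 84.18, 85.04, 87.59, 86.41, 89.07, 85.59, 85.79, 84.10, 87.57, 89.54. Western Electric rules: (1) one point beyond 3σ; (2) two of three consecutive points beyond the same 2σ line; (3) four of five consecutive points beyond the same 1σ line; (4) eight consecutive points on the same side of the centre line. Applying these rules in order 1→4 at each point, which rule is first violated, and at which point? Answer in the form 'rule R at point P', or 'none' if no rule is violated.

none

Zone of each point (C = within 1σ̂, B = 1σ̂–2σ̂, A = 2σ̂–3σ̂, * = beyond 3σ̂; sign = side of CL): 1:-C, 2:-C, 3:-C, 4:+C, 5:+C, 6:+B, 7:-C, 8:-C, 9:-C, 10:+C, 11:+B
No rule fires across all 11 points.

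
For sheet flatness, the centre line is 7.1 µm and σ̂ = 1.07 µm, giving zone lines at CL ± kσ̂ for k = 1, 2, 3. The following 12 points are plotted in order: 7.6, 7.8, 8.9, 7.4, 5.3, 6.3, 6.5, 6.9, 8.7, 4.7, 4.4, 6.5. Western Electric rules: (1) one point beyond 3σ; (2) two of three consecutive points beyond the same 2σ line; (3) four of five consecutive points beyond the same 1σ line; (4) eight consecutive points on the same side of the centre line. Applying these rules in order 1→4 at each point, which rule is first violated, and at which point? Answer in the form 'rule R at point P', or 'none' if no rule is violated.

Zone of each point (C = within 1σ̂, B = 1σ̂–2σ̂, A = 2σ̂–3σ̂, * = beyond 3σ̂; sign = side of CL): 1:+C, 2:+C, 3:+B, 4:+C, 5:-B, 6:-C, 7:-C, 8:-C, 9:+B, 10:-A, 11:-A, 12:-C
Rule 2 (two of three consecutive points beyond the same 2σ limit) is satisfied at point 11.

rule 2 at point 11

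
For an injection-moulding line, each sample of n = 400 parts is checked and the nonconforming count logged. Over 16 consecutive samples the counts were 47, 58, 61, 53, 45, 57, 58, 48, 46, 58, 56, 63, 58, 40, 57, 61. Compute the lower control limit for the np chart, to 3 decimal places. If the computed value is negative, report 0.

33.602

p̄ = Σdᵢ / (k·n) = 866 / (16 × 400) = 0.13531
LCL = np̄ − 3·√(np̄(1−p̄)) = 54.1250 − 3 × 6.8411 = 33.6016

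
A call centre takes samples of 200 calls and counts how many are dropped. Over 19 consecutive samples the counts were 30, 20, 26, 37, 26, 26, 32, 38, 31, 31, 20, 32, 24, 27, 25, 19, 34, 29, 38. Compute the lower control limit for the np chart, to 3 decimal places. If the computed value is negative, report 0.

13.814

p̄ = Σdᵢ / (k·n) = 545 / (19 × 200) = 0.14342
LCL = np̄ − 3·√(np̄(1−p̄)) = 28.6842 − 3 × 4.9568 = 13.8137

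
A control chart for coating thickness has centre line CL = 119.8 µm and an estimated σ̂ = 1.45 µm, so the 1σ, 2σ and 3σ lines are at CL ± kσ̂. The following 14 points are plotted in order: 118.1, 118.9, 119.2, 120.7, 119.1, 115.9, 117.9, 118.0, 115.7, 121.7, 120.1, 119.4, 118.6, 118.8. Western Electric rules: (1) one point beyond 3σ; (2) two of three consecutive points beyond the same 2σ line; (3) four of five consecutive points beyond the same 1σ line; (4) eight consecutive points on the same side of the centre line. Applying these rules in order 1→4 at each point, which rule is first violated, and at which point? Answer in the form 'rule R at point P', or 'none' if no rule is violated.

rule 3 at point 9

Zone of each point (C = within 1σ̂, B = 1σ̂–2σ̂, A = 2σ̂–3σ̂, * = beyond 3σ̂; sign = side of CL): 1:-B, 2:-C, 3:-C, 4:+C, 5:-C, 6:-A, 7:-B, 8:-B, 9:-A, 10:+B, 11:+C, 12:-C, 13:-C, 14:-C
Rule 3 (four of five consecutive points beyond the same 1σ limit) is satisfied at point 9.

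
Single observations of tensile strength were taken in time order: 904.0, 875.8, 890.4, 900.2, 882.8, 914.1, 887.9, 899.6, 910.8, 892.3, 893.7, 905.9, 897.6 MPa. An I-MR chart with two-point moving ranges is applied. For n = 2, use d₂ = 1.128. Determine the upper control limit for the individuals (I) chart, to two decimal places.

X̄ = (904.0 + 875.8 + 890.4 + 900.2 + 882.8 + 914.1 + 887.9 + 899.6 + 910.8 + 892.3 + 893.7 + 905.9 + 897.6) / 13 = 896.5462
Moving ranges: 28.2, 14.6, 9.8, 17.4, 31.3, 26.2, 11.7, 11.2, 18.5, 1.4, 12.2, 8.3; M̄R̄ = 190.8000 / 12 = 15.9000
UCL = X̄ + 3·M̄R̄/d₂ = 896.5462 + 3 × 15.9000 / 1.128 = 938.8334

938.83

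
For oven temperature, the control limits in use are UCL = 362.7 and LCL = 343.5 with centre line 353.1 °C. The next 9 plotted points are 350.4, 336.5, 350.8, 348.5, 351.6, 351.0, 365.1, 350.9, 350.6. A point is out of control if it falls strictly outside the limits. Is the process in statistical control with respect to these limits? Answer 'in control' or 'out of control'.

Compare each point to [343.5, 362.7]: sample 2 = 336.5 < LCL; sample 7 = 365.1 > UCL.

out of control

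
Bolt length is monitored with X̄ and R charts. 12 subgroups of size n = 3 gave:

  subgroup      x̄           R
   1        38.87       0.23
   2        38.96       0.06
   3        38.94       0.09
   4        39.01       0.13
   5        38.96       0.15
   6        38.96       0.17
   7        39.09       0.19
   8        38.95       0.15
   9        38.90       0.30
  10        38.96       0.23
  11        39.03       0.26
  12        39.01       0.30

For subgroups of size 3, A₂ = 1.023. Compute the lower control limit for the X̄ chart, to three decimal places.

38.777

X̄̄ = (38.87 + 38.96 + 38.94 + 39.01 + 38.96 + 38.96 + 39.09 + 38.95 + 38.90 + 38.96 + 39.03 + 39.01) / 12 = 467.6400 / 12 = 38.9700
R̄ = (0.23 + 0.06 + 0.09 + 0.13 + 0.15 + 0.17 + 0.19 + 0.15 + 0.30 + 0.23 + 0.26 + 0.30) / 12 = 2.2600 / 12 = 0.1883
LCL = X̄̄ − A₂·R̄ = 38.9700 − 1.023 × 0.1883 = 38.7773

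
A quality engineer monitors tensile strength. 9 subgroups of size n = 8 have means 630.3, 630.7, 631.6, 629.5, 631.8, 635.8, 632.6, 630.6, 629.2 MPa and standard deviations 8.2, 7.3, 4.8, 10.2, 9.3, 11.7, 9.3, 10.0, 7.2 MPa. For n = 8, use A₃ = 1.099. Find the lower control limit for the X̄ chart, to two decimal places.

621.82

X̄̄ = (630.3 + 630.7 + 631.6 + 629.5 + 631.8 + 635.8 + 632.6 + 630.6 + 629.2) / 9 = 631.3444
s̄ = (8.2 + 7.3 + 4.8 + 10.2 + 9.3 + 11.7 + 9.3 + 10.0 + 7.2) / 9 = 8.6667
LCL = X̄̄ − A₃·s̄ = 631.3444 − 1.099 × 8.6667 = 621.8198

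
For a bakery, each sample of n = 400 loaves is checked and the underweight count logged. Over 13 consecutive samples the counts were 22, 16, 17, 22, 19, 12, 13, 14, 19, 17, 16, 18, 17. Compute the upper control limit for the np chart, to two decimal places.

29.21

p̄ = Σdᵢ / (k·n) = 222 / (13 × 400) = 0.04269
UCL = np̄ + 3·√(np̄(1−p̄)) = 17.0769 + 3 × √(17.0769×0.95731) = 17.0769 + 3 × 4.0432 = 29.2067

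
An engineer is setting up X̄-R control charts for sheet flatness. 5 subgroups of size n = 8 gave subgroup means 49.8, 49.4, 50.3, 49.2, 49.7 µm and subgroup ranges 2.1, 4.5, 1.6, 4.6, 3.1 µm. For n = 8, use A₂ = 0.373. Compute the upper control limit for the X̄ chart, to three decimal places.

X̄̄ = (49.8 + 49.4 + 50.3 + 49.2 + 49.7) / 5 = 248.4000 / 5 = 49.6800
R̄ = (2.1 + 4.5 + 1.6 + 4.6 + 3.1) / 5 = 15.9000 / 5 = 3.1800
UCL = X̄̄ + A₂·R̄ = 49.6800 + 0.373 × 3.1800 = 50.8661

50.866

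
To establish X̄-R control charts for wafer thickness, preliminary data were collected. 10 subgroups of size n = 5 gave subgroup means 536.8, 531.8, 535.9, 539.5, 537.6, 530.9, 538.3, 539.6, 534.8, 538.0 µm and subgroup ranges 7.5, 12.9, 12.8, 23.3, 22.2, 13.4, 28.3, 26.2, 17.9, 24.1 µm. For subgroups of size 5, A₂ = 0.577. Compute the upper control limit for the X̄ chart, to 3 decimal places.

547.202

X̄̄ = (536.8 + 531.8 + 535.9 + 539.5 + 537.6 + 530.9 + 538.3 + 539.6 + 534.8 + 538.0) / 10 = 5363.2000 / 10 = 536.3200
R̄ = (7.5 + 12.9 + 12.8 + 23.3 + 22.2 + 13.4 + 28.3 + 26.2 + 17.9 + 24.1) / 10 = 188.6000 / 10 = 18.8600
UCL = X̄̄ + A₂·R̄ = 536.3200 + 0.577 × 18.8600 = 547.2022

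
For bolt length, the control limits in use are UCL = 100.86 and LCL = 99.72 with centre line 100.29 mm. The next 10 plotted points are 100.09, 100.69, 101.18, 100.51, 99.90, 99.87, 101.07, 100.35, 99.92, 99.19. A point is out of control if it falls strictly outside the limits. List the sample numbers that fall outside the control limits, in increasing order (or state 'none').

3, 7, 10

Compare each point to [99.72, 100.86]: sample 3 = 101.18 > UCL; sample 7 = 101.07 > UCL; sample 10 = 99.19 < LCL.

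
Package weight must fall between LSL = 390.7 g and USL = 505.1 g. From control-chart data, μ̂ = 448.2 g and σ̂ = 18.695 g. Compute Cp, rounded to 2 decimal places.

Cp = (USL − LSL) / (6σ̂) = (505.1 − 390.7) / (6 × 18.695) = 114.4000 / 112.1700 = 1.0199

1.02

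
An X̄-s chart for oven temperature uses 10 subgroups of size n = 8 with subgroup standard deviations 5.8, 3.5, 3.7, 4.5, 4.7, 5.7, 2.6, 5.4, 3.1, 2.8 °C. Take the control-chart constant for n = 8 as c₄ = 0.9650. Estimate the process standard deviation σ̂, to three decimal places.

s̄ = (5.8 + 3.5 + 3.7 + 4.5 + 4.7 + 5.7 + 2.6 + 5.4 + 3.1 + 2.8) / 10 = 4.1800
σ̂ = s̄ / c₄ = 4.1800 / 0.9650 = 4.3316

4.332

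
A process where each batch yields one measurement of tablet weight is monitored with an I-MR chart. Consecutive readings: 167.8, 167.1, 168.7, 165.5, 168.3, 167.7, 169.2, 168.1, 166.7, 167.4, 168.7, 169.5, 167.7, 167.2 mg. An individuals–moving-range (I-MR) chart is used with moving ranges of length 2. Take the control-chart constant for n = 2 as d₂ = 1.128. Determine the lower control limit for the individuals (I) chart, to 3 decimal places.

X̄ = (167.8 + 167.1 + 168.7 + 165.5 + 168.3 + 167.7 + 169.2 + 168.1 + 166.7 + 167.4 + 168.7 + 169.5 + 167.7 + 167.2) / 14 = 167.8286
Moving ranges: 0.7, 1.6, 3.2, 2.8, 0.6, 1.5, 1.1, 1.4, 0.7, 1.3, 0.8, 1.8, 0.5; M̄R̄ = 18.0000 / 13 = 1.3846
LCL = X̄ − 3·M̄R̄/d₂ = 167.8286 − 3 × 1.3846 / 1.128 = 164.1461

164.146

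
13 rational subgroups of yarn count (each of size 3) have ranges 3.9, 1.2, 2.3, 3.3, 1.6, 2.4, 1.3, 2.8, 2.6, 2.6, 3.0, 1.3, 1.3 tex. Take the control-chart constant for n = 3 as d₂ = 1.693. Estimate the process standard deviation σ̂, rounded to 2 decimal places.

R̄ = (3.9 + 1.2 + 2.3 + 3.3 + 1.6 + 2.4 + 1.3 + 2.8 + 2.6 + 2.6 + 3.0 + 1.3 + 1.3) / 13 = 2.2769
σ̂ = R̄ / d₂ = 2.2769 / 1.693 = 1.3449

1.34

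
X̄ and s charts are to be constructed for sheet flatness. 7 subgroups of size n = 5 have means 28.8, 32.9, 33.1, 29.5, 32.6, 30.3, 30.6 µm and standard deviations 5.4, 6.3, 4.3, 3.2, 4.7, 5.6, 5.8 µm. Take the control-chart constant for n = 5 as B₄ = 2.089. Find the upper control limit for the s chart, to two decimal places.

10.53

s̄ = (5.4 + 6.3 + 4.3 + 3.2 + 4.7 + 5.6 + 5.8) / 7 = 5.0429
UCL_s = B₄·s̄ = 2.089 × 5.0429 = 10.5345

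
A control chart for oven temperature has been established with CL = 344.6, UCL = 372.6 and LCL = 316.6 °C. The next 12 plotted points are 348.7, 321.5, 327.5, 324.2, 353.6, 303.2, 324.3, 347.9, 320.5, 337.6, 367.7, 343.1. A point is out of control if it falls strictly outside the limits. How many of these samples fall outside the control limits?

Compare each point to [316.6, 372.6]: sample 6 = 303.2 < LCL.

1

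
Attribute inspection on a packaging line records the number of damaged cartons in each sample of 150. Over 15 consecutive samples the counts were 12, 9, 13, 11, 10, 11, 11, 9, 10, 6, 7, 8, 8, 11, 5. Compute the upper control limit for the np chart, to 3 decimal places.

18.305

p̄ = Σdᵢ / (k·n) = 141 / (15 × 150) = 0.06267
UCL = np̄ + 3·√(np̄(1−p̄)) = 9.4000 + 3 × √(9.4000×0.93733) = 9.4000 + 3 × 2.9683 = 18.3050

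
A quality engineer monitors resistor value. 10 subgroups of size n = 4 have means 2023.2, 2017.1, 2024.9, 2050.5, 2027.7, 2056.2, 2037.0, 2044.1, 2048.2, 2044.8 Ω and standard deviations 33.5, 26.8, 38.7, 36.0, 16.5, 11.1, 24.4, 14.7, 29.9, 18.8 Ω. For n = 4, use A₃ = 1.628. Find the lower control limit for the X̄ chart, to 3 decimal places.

X̄̄ = (2023.2 + 2017.1 + 2024.9 + 2050.5 + 2027.7 + 2056.2 + 2037.0 + 2044.1 + 2048.2 + 2044.8) / 10 = 2037.3700
s̄ = (33.5 + 26.8 + 38.7 + 36.0 + 16.5 + 11.1 + 24.4 + 14.7 + 29.9 + 18.8) / 10 = 25.0400
LCL = X̄̄ − A₃·s̄ = 2037.3700 − 1.628 × 25.0400 = 1996.6049

1996.605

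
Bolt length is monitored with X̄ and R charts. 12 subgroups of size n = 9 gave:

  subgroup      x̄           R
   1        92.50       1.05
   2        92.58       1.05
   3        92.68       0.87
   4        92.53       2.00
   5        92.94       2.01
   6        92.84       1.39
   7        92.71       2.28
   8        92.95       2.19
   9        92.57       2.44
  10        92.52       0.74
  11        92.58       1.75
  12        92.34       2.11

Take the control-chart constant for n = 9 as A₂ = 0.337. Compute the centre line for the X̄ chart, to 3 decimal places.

X̄̄ = (92.50 + 92.58 + 92.68 + 92.53 + 92.94 + 92.84 + 92.71 + 92.95 + 92.57 + 92.52 + 92.58 + 92.34) / 12 = 1111.7400 / 12 = 92.6450
CL = X̄̄ = 92.6450

92.645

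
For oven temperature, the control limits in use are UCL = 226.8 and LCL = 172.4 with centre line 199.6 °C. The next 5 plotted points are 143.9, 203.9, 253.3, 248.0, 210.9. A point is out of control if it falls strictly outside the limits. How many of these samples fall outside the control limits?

Compare each point to [172.4, 226.8]: sample 1 = 143.9 < LCL; sample 3 = 253.3 > UCL; sample 4 = 248.0 > UCL.

3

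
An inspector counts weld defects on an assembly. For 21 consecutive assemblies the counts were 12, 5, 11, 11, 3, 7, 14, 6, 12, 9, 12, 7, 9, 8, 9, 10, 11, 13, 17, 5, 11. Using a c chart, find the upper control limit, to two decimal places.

c̄ = (12 + 5 + 11 + 11 + 3 + 7 + 14 + 6 + 12 + 9 + 12 + 7 + 9 + 8 + 9 + 10 + 11 + 13 + 17 + 5 + 11) / 21 = 202 / 21 = 9.6190
UCL = c̄ + 3√c̄ = 9.6190 + 3 × √9.6190 = 9.6190 + 3 × 3.1015 = 18.9234

18.92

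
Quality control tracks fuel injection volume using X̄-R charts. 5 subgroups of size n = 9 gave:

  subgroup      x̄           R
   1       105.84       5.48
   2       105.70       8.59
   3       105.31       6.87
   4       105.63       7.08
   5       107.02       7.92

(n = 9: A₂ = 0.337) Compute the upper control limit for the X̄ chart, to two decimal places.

X̄̄ = (105.84 + 105.70 + 105.31 + 105.63 + 107.02) / 5 = 529.5000 / 5 = 105.9000
R̄ = (5.48 + 8.59 + 6.87 + 7.08 + 7.92) / 5 = 35.9400 / 5 = 7.1880
UCL = X̄̄ + A₂·R̄ = 105.9000 + 0.337 × 7.1880 = 108.3224

108.32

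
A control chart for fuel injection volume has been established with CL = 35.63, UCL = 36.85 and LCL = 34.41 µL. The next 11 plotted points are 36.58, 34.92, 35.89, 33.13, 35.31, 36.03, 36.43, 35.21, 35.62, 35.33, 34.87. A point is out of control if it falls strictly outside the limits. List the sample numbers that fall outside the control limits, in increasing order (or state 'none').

Compare each point to [34.41, 36.85]: sample 4 = 33.13 < LCL.

4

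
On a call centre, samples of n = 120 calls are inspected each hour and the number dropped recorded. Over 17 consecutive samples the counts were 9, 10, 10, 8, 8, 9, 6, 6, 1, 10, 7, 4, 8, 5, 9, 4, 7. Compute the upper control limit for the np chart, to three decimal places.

p̄ = Σdᵢ / (k·n) = 121 / (17 × 120) = 0.05931
UCL = np̄ + 3·√(np̄(1−p̄)) = 7.1176 + 3 × √(7.1176×0.94069) = 7.1176 + 3 × 2.5876 = 14.8803

14.880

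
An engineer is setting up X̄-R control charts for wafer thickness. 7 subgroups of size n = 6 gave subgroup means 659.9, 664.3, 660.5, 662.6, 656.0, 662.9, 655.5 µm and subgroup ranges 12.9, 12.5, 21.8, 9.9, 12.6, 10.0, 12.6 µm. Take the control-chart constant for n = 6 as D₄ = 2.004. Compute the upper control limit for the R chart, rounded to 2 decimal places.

26.42

R̄ = (12.9 + 12.5 + 21.8 + 9.9 + 12.6 + 10.0 + 12.6) / 7 = 92.3000 / 7 = 13.1857
UCL_R = D₄·R̄ = 2.004 × 13.1857 = 26.4242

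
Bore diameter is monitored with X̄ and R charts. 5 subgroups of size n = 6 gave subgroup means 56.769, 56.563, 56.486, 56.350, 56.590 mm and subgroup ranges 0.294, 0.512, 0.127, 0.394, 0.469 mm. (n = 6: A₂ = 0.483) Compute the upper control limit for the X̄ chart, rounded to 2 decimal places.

X̄̄ = (56.769 + 56.563 + 56.486 + 56.350 + 56.590) / 5 = 282.7580 / 5 = 56.5516
R̄ = (0.294 + 0.512 + 0.127 + 0.394 + 0.469) / 5 = 1.7960 / 5 = 0.3592
UCL = X̄̄ + A₂·R̄ = 56.5516 + 0.483 × 0.3592 = 56.7251

56.73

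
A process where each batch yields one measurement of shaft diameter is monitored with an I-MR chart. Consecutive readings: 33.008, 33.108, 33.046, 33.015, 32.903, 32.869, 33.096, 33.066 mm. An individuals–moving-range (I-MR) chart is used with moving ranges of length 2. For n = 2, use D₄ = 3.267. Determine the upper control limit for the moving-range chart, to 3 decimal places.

0.278

Moving ranges: 0.100, 0.062, 0.031, 0.112, 0.034, 0.227, 0.030; M̄R̄ = 0.5960 / 7 = 0.0851
UCL_MR = D₄·M̄R̄ = 3.267 × 0.0851 = 0.2782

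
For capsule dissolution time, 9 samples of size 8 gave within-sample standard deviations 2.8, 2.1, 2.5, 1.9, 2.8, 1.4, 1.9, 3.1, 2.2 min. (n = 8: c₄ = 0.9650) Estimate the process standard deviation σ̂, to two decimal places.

s̄ = (2.8 + 2.1 + 2.5 + 1.9 + 2.8 + 1.4 + 1.9 + 3.1 + 2.2) / 9 = 2.3000
σ̂ = s̄ / c₄ = 2.3000 / 0.9650 = 2.3834

2.38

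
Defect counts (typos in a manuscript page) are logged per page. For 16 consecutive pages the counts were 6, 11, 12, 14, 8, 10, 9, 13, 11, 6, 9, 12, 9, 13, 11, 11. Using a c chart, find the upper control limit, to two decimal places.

19.95

c̄ = (6 + 11 + 12 + 14 + 8 + 10 + 9 + 13 + 11 + 6 + 9 + 12 + 9 + 13 + 11 + 11) / 16 = 165 / 16 = 10.3125
UCL = c̄ + 3√c̄ = 10.3125 + 3 × √10.3125 = 10.3125 + 3 × 3.2113 = 19.9464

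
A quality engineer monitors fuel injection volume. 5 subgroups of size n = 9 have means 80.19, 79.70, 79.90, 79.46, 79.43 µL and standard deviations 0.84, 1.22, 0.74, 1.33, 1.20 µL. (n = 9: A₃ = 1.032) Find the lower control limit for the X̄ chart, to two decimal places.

78.64

X̄̄ = (80.19 + 79.70 + 79.90 + 79.46 + 79.43) / 5 = 79.7360
s̄ = (0.84 + 1.22 + 0.74 + 1.33 + 1.20) / 5 = 1.0660
LCL = X̄̄ − A₃·s̄ = 79.7360 − 1.032 × 1.0660 = 78.6359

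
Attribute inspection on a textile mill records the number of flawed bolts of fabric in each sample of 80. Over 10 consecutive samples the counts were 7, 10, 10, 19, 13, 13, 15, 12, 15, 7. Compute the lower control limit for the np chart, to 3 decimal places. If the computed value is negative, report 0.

p̄ = Σdᵢ / (k·n) = 121 / (10 × 80) = 0.15125
LCL = np̄ − 3·√(np̄(1−p̄)) = 12.1000 − 3 × 3.2047 = 2.4860

2.486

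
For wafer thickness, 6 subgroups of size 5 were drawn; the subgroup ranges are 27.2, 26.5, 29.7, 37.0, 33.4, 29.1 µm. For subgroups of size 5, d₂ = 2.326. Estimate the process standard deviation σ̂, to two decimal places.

R̄ = (27.2 + 26.5 + 29.7 + 37.0 + 33.4 + 29.1) / 6 = 30.4833
σ̂ = R̄ / d₂ = 30.4833 / 2.326 = 13.1055

13.11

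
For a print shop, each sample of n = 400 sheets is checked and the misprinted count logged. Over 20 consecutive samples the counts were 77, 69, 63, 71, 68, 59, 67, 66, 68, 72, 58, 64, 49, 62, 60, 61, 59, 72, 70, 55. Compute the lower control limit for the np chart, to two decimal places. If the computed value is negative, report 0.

p̄ = Σdᵢ / (k·n) = 1290 / (20 × 400) = 0.16125
LCL = np̄ − 3·√(np̄(1−p̄)) = 64.5000 − 3 × 7.3552 = 42.4343

42.43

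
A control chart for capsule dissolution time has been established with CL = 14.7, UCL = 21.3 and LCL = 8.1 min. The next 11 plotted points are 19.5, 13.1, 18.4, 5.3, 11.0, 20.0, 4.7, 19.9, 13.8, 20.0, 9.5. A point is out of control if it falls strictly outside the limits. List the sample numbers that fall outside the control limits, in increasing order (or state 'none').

4, 7

Compare each point to [8.1, 21.3]: sample 4 = 5.3 < LCL; sample 7 = 4.7 < LCL.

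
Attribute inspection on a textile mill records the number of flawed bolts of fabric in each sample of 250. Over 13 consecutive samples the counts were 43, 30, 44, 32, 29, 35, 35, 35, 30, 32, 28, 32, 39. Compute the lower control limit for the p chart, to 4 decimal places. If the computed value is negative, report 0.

0.0715

p̄ = Σdᵢ / (k·n) = 444 / (13 × 250) = 0.13662
LCL = p̄ − 3·√(p̄(1−p̄)/n) = 0.13662 − 3 × 0.02172 = 0.07145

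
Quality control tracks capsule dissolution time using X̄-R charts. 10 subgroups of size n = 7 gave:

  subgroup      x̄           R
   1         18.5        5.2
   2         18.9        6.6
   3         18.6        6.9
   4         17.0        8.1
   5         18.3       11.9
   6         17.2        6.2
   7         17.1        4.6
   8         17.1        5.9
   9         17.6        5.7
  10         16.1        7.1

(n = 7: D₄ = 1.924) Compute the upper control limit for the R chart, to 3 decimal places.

R̄ = (5.2 + 6.6 + 6.9 + 8.1 + 11.9 + 6.2 + 4.6 + 5.9 + 5.7 + 7.1) / 10 = 68.2000 / 10 = 6.8200
UCL_R = D₄·R̄ = 1.924 × 6.8200 = 13.1217

13.122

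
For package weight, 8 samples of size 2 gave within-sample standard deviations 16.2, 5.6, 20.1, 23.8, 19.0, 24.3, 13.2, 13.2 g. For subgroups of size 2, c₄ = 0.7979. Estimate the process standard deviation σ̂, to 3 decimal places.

s̄ = (16.2 + 5.6 + 20.1 + 23.8 + 19.0 + 24.3 + 13.2 + 13.2) / 8 = 16.9250
σ̂ = s̄ / c₄ = 16.9250 / 0.7979 = 21.2119

21.212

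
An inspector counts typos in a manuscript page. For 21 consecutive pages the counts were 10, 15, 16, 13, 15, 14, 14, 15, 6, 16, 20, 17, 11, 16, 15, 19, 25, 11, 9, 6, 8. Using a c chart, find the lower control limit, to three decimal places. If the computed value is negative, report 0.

2.690

c̄ = (10 + 15 + 16 + 13 + 15 + 14 + 14 + 15 + 6 + 16 + 20 + 17 + 11 + 16 + 15 + 19 + 25 + 11 + 9 + 6 + 8) / 21 = 291 / 21 = 13.8571
LCL = c̄ − 3√c̄ = 13.8571 − 3 × 3.7225 = 2.6896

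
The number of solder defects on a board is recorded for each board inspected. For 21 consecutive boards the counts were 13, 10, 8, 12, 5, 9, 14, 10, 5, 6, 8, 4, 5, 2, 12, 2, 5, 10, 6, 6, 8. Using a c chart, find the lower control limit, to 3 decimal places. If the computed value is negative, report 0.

c̄ = (13 + 10 + 8 + 12 + 5 + 9 + 14 + 10 + 5 + 6 + 8 + 4 + 5 + 2 + 12 + 2 + 5 + 10 + 6 + 6 + 8) / 21 = 160 / 21 = 7.6190
LCL = c̄ − 3√c̄ = 7.6190 − 3 × 2.7603 = -0.6617 → 0 (cannot be negative)

0.000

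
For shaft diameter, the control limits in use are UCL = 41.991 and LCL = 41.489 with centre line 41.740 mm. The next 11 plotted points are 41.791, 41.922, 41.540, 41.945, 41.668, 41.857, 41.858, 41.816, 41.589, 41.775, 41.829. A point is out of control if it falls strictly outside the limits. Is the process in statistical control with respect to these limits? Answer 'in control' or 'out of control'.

in control

All 11 points lie within [41.489, 41.991].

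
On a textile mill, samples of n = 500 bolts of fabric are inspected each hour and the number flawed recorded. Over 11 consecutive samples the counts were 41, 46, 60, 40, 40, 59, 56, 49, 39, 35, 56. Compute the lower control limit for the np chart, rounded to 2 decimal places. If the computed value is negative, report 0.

27.72

p̄ = Σdᵢ / (k·n) = 521 / (11 × 500) = 0.09473
LCL = np̄ − 3·√(np̄(1−p̄)) = 47.3636 − 3 × 6.5481 = 27.7195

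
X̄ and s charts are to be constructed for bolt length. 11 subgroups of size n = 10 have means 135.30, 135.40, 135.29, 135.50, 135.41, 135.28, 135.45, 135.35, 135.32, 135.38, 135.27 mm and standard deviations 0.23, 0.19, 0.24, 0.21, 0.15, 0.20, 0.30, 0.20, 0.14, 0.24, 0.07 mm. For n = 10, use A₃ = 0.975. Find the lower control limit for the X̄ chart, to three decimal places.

X̄̄ = (135.30 + 135.40 + 135.29 + 135.50 + 135.41 + 135.28 + 135.45 + 135.35 + 135.32 + 135.38 + 135.27) / 11 = 135.3591
s̄ = (0.23 + 0.19 + 0.24 + 0.21 + 0.15 + 0.20 + 0.30 + 0.20 + 0.14 + 0.24 + 0.07) / 11 = 0.1973
LCL = X̄̄ − A₃·s̄ = 135.3591 − 0.975 × 0.1973 = 135.1668

135.167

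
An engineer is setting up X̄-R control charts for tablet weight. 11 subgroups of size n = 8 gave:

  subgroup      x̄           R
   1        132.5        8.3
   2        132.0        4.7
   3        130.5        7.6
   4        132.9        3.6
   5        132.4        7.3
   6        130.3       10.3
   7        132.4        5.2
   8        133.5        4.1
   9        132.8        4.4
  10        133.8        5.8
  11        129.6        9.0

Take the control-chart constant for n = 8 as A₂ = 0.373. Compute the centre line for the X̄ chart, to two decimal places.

132.06

X̄̄ = (132.5 + 132.0 + 130.5 + 132.9 + 132.4 + 130.3 + 132.4 + 133.5 + 132.8 + 133.8 + 129.6) / 11 = 1452.7000 / 11 = 132.0636
CL = X̄̄ = 132.0636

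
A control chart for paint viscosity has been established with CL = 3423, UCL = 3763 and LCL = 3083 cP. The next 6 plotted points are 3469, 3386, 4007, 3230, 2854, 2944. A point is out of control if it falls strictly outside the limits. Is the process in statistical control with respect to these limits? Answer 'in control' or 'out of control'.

out of control

Compare each point to [3083, 3763]: sample 3 = 4007 > UCL; sample 5 = 2854 < LCL; sample 6 = 2944 < LCL.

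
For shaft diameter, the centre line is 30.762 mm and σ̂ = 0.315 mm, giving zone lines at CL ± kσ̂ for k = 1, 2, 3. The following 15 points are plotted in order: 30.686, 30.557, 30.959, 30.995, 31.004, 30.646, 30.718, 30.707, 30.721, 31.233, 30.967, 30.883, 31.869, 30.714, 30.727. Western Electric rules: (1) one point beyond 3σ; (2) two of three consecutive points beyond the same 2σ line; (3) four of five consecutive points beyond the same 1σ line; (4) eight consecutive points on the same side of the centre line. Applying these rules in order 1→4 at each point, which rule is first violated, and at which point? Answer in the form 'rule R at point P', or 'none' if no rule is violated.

Zone of each point (C = within 1σ̂, B = 1σ̂–2σ̂, A = 2σ̂–3σ̂, * = beyond 3σ̂; sign = side of CL): 1:-C, 2:-C, 3:+C, 4:+C, 5:+C, 6:-C, 7:-C, 8:-C, 9:-C, 10:+B, 11:+C, 12:+C, 13:+*, 14:-C, 15:-C
Rule 1 (one point beyond the 3σ limits) is satisfied at point 13.

rule 1 at point 13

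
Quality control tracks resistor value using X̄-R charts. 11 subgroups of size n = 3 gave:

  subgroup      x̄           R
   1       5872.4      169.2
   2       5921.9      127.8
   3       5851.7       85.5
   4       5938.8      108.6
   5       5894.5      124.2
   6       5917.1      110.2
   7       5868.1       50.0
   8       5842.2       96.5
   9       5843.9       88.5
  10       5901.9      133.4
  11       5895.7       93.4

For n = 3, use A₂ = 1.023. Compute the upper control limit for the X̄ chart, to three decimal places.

X̄̄ = (5872.4 + 5921.9 + 5851.7 + 5938.8 + 5894.5 + 5917.1 + 5868.1 + 5842.2 + 5843.9 + 5901.9 + 5895.7) / 11 = 64748.2000 / 11 = 5886.2000
R̄ = (169.2 + 127.8 + 85.5 + 108.6 + 124.2 + 110.2 + 50.0 + 96.5 + 88.5 + 133.4 + 93.4) / 11 = 1187.3000 / 11 = 107.9364
UCL = X̄̄ + A₂·R̄ = 5886.2000 + 1.023 × 107.9364 = 5996.6189

5996.619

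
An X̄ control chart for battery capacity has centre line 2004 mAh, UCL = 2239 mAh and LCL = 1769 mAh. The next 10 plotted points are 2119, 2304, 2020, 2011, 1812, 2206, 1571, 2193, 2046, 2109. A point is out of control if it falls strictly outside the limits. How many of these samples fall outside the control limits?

2

Compare each point to [1769, 2239]: sample 2 = 2304 > UCL; sample 7 = 1571 < LCL.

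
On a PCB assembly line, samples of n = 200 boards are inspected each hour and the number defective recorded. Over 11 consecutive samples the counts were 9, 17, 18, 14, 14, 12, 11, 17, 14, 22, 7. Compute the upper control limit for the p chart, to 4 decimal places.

0.1247

p̄ = Σdᵢ / (k·n) = 155 / (11 × 200) = 0.07045
UCL = p̄ + 3·√(p̄(1−p̄)/n) = 0.07045 + 3 × √(0.07045×0.92955/200) = 0.07045 + 3 × 0.01810 = 0.12474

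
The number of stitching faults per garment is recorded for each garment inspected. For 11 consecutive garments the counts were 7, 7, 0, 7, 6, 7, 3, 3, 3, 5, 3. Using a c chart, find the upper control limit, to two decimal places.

c̄ = (7 + 7 + 0 + 7 + 6 + 7 + 3 + 3 + 3 + 5 + 3) / 11 = 51 / 11 = 4.6364
UCL = c̄ + 3√c̄ = 4.6364 + 3 × √4.6364 = 4.6364 + 3 × 2.1532 = 11.0960

11.10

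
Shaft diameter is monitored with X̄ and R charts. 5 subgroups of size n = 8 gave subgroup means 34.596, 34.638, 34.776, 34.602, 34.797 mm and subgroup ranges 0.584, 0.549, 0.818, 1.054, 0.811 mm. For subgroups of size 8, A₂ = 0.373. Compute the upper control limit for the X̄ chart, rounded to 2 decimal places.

34.97

X̄̄ = (34.596 + 34.638 + 34.776 + 34.602 + 34.797) / 5 = 173.4090 / 5 = 34.6818
R̄ = (0.584 + 0.549 + 0.818 + 1.054 + 0.811) / 5 = 3.8160 / 5 = 0.7632
UCL = X̄̄ + A₂·R̄ = 34.6818 + 0.373 × 0.7632 = 34.9665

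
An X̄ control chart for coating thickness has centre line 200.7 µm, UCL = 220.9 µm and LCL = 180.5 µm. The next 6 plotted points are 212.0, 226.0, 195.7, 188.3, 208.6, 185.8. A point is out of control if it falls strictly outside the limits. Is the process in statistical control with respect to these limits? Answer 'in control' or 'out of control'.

Compare each point to [180.5, 220.9]: sample 2 = 226.0 > UCL.

out of control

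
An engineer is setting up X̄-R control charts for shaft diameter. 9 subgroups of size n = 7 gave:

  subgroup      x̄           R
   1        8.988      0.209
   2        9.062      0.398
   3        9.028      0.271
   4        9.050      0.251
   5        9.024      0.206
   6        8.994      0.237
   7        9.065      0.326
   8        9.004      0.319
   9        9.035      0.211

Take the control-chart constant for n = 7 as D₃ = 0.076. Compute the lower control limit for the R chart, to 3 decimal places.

R̄ = (0.209 + 0.398 + 0.271 + 0.251 + 0.206 + 0.237 + 0.326 + 0.319 + 0.211) / 9 = 2.4280 / 9 = 0.2698
LCL_R = D₃·R̄ = 0.076 × 0.2698 = 0.0205

0.021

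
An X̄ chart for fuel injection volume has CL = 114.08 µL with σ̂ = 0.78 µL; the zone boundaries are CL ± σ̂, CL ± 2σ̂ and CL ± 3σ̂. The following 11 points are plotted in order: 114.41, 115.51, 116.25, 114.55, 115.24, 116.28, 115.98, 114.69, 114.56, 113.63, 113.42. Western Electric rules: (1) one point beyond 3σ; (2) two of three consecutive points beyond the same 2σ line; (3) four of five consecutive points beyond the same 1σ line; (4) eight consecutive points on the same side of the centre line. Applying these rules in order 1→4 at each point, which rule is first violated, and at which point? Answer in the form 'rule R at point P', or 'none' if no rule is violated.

rule 3 at point 6

Zone of each point (C = within 1σ̂, B = 1σ̂–2σ̂, A = 2σ̂–3σ̂, * = beyond 3σ̂; sign = side of CL): 1:+C, 2:+B, 3:+A, 4:+C, 5:+B, 6:+A, 7:+A, 8:+C, 9:+C, 10:-C, 11:-C
Rule 3 (four of five consecutive points beyond the same 1σ limit) is satisfied at point 6.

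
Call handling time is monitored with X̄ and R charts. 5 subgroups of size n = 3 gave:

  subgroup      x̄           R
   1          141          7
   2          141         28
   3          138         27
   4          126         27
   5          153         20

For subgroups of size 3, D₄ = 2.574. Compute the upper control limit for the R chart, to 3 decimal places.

56.113

R̄ = (7 + 28 + 27 + 27 + 20) / 5 = 109.0000 / 5 = 21.8000
UCL_R = D₄·R̄ = 2.574 × 21.8000 = 56.1132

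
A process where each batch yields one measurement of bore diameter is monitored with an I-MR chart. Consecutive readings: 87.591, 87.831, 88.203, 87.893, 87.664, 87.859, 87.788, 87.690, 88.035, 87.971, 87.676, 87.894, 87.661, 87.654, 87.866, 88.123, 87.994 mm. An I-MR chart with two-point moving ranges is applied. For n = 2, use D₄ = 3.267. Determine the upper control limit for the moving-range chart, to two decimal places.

0.67

Moving ranges: 0.240, 0.372, 0.310, 0.229, 0.195, 0.071, 0.098, 0.345, 0.064, 0.295, 0.218, 0.233, 0.007, 0.212, 0.257, 0.129; M̄R̄ = 3.2750 / 16 = 0.2047
UCL_MR = D₄·M̄R̄ = 3.267 × 0.2047 = 0.6687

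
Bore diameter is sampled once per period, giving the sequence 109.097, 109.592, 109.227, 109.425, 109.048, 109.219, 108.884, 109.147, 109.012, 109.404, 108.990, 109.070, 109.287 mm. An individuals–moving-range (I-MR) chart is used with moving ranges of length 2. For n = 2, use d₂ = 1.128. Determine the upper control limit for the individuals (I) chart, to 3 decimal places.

X̄ = (109.097 + 109.592 + 109.227 + 109.425 + 109.048 + 109.219 + 108.884 + 109.147 + 109.012 + 109.404 + 108.990 + 109.070 + 109.287) / 13 = 109.1848
Moving ranges: 0.495, 0.365, 0.198, 0.377, 0.171, 0.335, 0.263, 0.135, 0.392, 0.414, 0.080, 0.217; M̄R̄ = 3.4420 / 12 = 0.2868
UCL = X̄ + 3·M̄R̄/d₂ = 109.1848 + 3 × 0.2868 / 1.128 = 109.9476

109.948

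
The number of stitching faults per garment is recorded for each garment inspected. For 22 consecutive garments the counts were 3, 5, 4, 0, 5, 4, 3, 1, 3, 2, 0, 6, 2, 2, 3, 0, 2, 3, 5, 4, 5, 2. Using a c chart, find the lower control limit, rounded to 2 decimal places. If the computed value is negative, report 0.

0.00

c̄ = (3 + 5 + 4 + 0 + 5 + 4 + 3 + 1 + 3 + 2 + 0 + 6 + 2 + 2 + 3 + 0 + 2 + 3 + 5 + 4 + 5 + 2) / 22 = 64 / 22 = 2.9091
LCL = c̄ − 3√c̄ = 2.9091 − 3 × 1.7056 = -2.2077 → 0 (cannot be negative)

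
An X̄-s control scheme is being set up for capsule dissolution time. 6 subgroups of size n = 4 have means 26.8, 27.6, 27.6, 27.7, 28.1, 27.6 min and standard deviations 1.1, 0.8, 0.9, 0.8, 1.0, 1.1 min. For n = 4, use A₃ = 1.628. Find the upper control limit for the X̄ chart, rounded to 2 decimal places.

X̄̄ = (26.8 + 27.6 + 27.6 + 27.7 + 28.1 + 27.6) / 6 = 27.5667
s̄ = (1.1 + 0.8 + 0.9 + 0.8 + 1.0 + 1.1) / 6 = 0.9500
UCL = X̄̄ + A₃·s̄ = 27.5667 + 1.628 × 0.9500 = 29.1133

29.11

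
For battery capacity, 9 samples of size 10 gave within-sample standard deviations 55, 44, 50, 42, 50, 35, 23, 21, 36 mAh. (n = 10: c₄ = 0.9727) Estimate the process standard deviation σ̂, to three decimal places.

s̄ = (55 + 44 + 50 + 42 + 50 + 35 + 23 + 21 + 36) / 9 = 39.5556
σ̂ = s̄ / c₄ = 39.5556 / 0.9727 = 40.6657

40.666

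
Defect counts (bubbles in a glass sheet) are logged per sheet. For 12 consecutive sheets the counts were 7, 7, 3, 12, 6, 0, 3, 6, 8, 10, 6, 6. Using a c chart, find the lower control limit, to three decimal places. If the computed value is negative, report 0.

0.000

c̄ = (7 + 7 + 3 + 12 + 6 + 0 + 3 + 6 + 8 + 10 + 6 + 6) / 12 = 74 / 12 = 6.1667
LCL = c̄ − 3√c̄ = 6.1667 − 3 × 2.4833 = -1.2832 → 0 (cannot be negative)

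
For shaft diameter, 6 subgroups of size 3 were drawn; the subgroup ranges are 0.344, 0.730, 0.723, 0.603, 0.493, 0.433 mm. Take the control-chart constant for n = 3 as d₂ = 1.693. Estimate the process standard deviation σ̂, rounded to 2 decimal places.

R̄ = (0.344 + 0.730 + 0.723 + 0.603 + 0.493 + 0.433) / 6 = 0.5543
σ̂ = R̄ / d₂ = 0.5543 / 1.693 = 0.3274

0.33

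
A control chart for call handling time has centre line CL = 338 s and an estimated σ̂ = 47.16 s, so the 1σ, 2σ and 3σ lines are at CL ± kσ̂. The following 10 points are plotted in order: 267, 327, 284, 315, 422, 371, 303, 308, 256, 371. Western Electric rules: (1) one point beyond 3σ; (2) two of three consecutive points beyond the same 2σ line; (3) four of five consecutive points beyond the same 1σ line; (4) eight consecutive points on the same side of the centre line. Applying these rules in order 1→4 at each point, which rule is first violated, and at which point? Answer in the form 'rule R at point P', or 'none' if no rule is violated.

Zone of each point (C = within 1σ̂, B = 1σ̂–2σ̂, A = 2σ̂–3σ̂, * = beyond 3σ̂; sign = side of CL): 1:-B, 2:-C, 3:-B, 4:-C, 5:+B, 6:+C, 7:-C, 8:-C, 9:-B, 10:+C
No rule fires across all 10 points.

none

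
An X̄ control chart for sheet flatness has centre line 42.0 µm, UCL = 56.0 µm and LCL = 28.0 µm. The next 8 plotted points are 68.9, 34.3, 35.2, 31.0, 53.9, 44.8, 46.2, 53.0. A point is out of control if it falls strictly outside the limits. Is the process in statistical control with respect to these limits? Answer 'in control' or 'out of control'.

out of control

Compare each point to [28.0, 56.0]: sample 1 = 68.9 > UCL.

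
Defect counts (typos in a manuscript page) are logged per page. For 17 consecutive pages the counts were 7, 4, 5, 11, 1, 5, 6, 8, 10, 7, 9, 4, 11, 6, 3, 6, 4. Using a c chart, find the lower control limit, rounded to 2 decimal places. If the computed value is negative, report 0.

0.00

c̄ = (7 + 4 + 5 + 11 + 1 + 5 + 6 + 8 + 10 + 7 + 9 + 4 + 11 + 6 + 3 + 6 + 4) / 17 = 107 / 17 = 6.2941
LCL = c̄ − 3√c̄ = 6.2941 − 3 × 2.5088 = -1.2323 → 0 (cannot be negative)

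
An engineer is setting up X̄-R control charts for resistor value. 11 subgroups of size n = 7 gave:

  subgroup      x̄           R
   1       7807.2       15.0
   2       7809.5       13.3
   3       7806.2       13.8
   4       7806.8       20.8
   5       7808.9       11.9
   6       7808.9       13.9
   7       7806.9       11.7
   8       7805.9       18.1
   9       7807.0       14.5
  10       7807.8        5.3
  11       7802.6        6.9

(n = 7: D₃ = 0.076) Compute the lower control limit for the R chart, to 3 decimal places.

R̄ = (15.0 + 13.3 + 13.8 + 20.8 + 11.9 + 13.9 + 11.7 + 18.1 + 14.5 + 5.3 + 6.9) / 11 = 145.2000 / 11 = 13.2000
LCL_R = D₃·R̄ = 0.076 × 13.2000 = 1.0032

1.003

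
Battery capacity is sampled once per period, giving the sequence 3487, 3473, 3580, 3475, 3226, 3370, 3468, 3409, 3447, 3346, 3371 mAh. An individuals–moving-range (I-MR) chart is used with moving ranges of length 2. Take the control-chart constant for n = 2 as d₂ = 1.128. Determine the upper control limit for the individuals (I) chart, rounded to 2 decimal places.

3672.91

X̄ = (3487 + 3473 + 3580 + 3475 + 3226 + 3370 + 3468 + 3409 + 3447 + 3346 + 3371) / 11 = 3422.9091
Moving ranges: 14, 107, 105, 249, 144, 98, 59, 38, 101, 25; M̄R̄ = 940.0000 / 10 = 94.0000
UCL = X̄ + 3·M̄R̄/d₂ = 3422.9091 + 3 × 94.0000 / 1.128 = 3672.9091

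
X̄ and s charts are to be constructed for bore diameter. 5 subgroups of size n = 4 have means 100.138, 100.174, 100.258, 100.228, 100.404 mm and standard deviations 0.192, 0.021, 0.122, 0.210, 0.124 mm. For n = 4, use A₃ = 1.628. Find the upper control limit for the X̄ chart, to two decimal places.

100.46

X̄̄ = (100.138 + 100.174 + 100.258 + 100.228 + 100.404) / 5 = 100.2404
s̄ = (0.192 + 0.021 + 0.122 + 0.210 + 0.124) / 5 = 0.1338
UCL = X̄̄ + A₃·s̄ = 100.2404 + 1.628 × 0.1338 = 100.4582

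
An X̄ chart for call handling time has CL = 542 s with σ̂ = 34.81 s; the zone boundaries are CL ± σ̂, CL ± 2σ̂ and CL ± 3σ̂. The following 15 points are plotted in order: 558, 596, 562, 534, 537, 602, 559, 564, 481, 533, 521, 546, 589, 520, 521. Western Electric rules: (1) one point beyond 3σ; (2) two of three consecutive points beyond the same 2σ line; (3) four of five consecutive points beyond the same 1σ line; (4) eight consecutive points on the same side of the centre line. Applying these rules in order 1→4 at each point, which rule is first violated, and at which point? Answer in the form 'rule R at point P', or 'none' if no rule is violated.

none

Zone of each point (C = within 1σ̂, B = 1σ̂–2σ̂, A = 2σ̂–3σ̂, * = beyond 3σ̂; sign = side of CL): 1:+C, 2:+B, 3:+C, 4:-C, 5:-C, 6:+B, 7:+C, 8:+C, 9:-B, 10:-C, 11:-C, 12:+C, 13:+B, 14:-C, 15:-C
No rule fires across all 15 points.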